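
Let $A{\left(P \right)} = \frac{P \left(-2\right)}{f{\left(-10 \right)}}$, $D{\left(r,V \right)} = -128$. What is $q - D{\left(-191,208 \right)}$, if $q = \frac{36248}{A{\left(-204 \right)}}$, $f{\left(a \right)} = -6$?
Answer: $- \frac{6886}{17} \approx -405.06$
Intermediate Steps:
$A{\left(P \right)} = \frac{P}{3}$ ($A{\left(P \right)} = \frac{P \left(-2\right)}{-6} = - 2 P \left(- \frac{1}{6}\right) = \frac{P}{3}$)
$q = - \frac{9062}{17}$ ($q = \frac{36248}{\frac{1}{3} \left(-204\right)} = \frac{36248}{-68} = 36248 \left(- \frac{1}{68}\right) = - \frac{9062}{17} \approx -533.06$)
$q - D{\left(-191,208 \right)} = - \frac{9062}{17} - -128 = - \frac{9062}{17} + 128 = - \frac{6886}{17}$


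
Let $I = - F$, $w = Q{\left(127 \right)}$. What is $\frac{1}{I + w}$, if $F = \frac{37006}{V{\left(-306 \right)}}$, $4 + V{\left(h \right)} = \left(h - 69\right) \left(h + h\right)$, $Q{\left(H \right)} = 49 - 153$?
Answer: $- \frac{114748}{11952295} \approx -0.0096005$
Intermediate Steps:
$Q{\left(H \right)} = -104$ ($Q{\left(H \right)} = 49 - 153 = -104$)
$V{\left(h \right)} = -4 + 2 h \left(-69 + h\right)$ ($V{\left(h \right)} = -4 + \left(h - 69\right) \left(h + h\right) = -4 + \left(-69 + h\right) 2 h = -4 + 2 h \left(-69 + h\right)$)
$w = -104$
$F = \frac{18503}{114748}$ ($F = \frac{37006}{-4 - -42228 + 2 \left(-306\right)^{2}} = \frac{37006}{-4 + 42228 + 2 \cdot 93636} = \frac{37006}{-4 + 42228 + 187272} = \frac{37006}{229496} = 37006 \cdot \frac{1}{229496} = \frac{18503}{114748} \approx 0.16125$)
$I = - \frac{18503}{114748}$ ($I = \left(-1\right) \frac{18503}{114748} = - \frac{18503}{114748} \approx -0.16125$)
$\frac{1}{I + w} = \frac{1}{- \frac{18503}{114748} - 104} = \frac{1}{- \frac{11952295}{114748}} = - \frac{114748}{11952295}$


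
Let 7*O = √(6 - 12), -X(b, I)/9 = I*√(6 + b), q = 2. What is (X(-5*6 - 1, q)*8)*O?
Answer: 720*√6/7 ≈ 251.95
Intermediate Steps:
X(b, I) = -9*I*√(6 + b)
O = I*√6/7 (O = √(6 - 12)/7 = √(-6)/7 = (I*√6)/7 = I*√6/7 ≈ 0.34993*I)
(X(-5*6 - 1, q)*8)*O = (-9*2*√(6 + (-5*6 - 1))*8)*(I*√6/7) = (-9*2*√(6 + (-30 - 1))*8)*(I*√6/7) = (-9*2*√(6 - 31)*8)*(I*√6/7) = (-9*2*√(-25)*8)*(I*√6/7) = (-9*2*5*I*8)*(I*√6/7) = (-90*I*8)*(I*√6/7) = (-720*I)*(I*√6/7) = 720*√6/7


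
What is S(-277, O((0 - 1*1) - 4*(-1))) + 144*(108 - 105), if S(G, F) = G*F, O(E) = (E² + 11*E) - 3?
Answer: -10371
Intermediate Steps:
O(E) = -3 + E² + 11*E
S(G, F) = F*G
S(-277, O((0 - 1*1) - 4*(-1))) + 144*(108 - 105) = (-3 + ((0 - 1*1) - 4*(-1))² + 11*((0 - 1*1) - 4*(-1)))*(-277) + 144*(108 - 105) = (-3 + ((0 - 1) + 4)² + 11*((0 - 1) + 4))*(-277) + 144*3 = (-3 + (-1 + 4)² + 11*(-1 + 4))*(-277) + 432 = (-3 + 3² + 11*3)*(-277) + 432 = (-3 + 9 + 33)*(-277) + 432 = 39*(-277) + 432 = -10803 + 432 = -10371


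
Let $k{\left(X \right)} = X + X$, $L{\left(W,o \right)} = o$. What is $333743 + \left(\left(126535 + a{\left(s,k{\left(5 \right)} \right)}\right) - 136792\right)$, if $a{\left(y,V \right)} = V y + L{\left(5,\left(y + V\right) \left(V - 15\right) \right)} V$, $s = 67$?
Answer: $320306$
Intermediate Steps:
$k{\left(X \right)} = 2 X$
$a{\left(y,V \right)} = V y + V \left(-15 + V\right) \left(V + y\right)$ ($a{\left(y,V \right)} = V y + \left(y + V\right) \left(V - 15\right) V = V y + \left(V + y\right) \left(-15 + V\right) V = V y + \left(-15 + V\right) \left(V + y\right) V = V y + V \left(-15 + V\right) \left(V + y\right)$)
$333743 + \left(\left(126535 + a{\left(s,k{\left(5 \right)} \right)}\right) - 136792\right) = 333743 - \left(10257 - 2 \cdot 5 \left(\left(2 \cdot 5\right)^{2} - 15 \cdot 2 \cdot 5 - 938 + 2 \cdot 5 \cdot 67\right)\right) = 333743 - \left(10257 - 10 \left(10^{2} - 150 - 938 + 10 \cdot 67\right)\right) = 333743 - \left(10257 - 10 \left(100 - 150 - 938 + 670\right)\right) = 333743 + \left(\left(126535 + 10 \left(-318\right)\right) - 136792\right) = 333743 + \left(\left(126535 - 3180\right) - 136792\right) = 333743 + \left(123355 - 136792\right) = 333743 - 13437 = 320306$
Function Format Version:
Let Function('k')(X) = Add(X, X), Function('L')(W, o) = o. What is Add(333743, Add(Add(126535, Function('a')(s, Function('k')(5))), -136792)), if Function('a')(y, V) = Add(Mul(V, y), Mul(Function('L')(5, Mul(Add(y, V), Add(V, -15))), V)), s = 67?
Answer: 320306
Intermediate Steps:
Function('k')(X) = Mul(2, X)
Function('a')(y, V) = Add(Mul(V, y), Mul(V, Add(-15, V), Add(V, y))) (Function('a')(y, V) = Add(Mul(V, y), Mul(Mul(Add(y, V), Add(V, -15)), V)) = Add(Mul(V, y), Mul(Mul(Add(V, y), Add(-15, V)), V)) = Add(Mul(V, y), Mul(Mul(Add(-15, V), Add(V, y)), V)) = Add(Mul(V, y), Mul(V, Add(-15, V), Add(V, y))))
Add(333743, Add(Add(126535, Function('a')(s, Function('k')(5))), -136792)) = Add(333743, Add(Add(126535, Mul(Mul(2, 5), Add(Pow(Mul(2, 5), 2), Mul(-15, Mul(2, 5)), Mul(-14, 67), Mul(Mul(2, 5), 67)))), -136792)) = Add(333743, Add(Add(126535, Mul(10, Add(Pow(10, 2), Mul(-15, 10), -938, Mul(10, 67)))), -136792)) = Add(333743, Add(Add(126535, Mul(10, Add(100, -150, -938, 670))), -136792)) = Add(333743, Add(Add(126535, Mul(10, -318)), -136792)) = Add(333743, Add(Add(126535, -3180), -136792)) = Add(333743, Add(123355, -136792)) = Add(333743, -13437) = 320306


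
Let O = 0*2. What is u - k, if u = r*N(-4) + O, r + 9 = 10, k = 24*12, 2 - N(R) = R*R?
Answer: -302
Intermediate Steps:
O = 0
N(R) = 2 - R² (N(R) = 2 - R*R = 2 - R²)
k = 288
r = 1 (r = -9 + 10 = 1)
u = -14 (u = 1*(2 - 1*(-4)²) + 0 = 1*(2 - 1*16) + 0 = 1*(2 - 16) + 0 = 1*(-14) + 0 = -14 + 0 = -14)
u - k = -14 - 1*288 = -14 - 288 = -302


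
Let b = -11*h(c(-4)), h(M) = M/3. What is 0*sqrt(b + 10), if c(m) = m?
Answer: 0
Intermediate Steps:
h(M) = M/3 (h(M) = M*(1/3) = M/3)
b = 44/3 (b = -11*(-4)/3 = -11*(-4/3) = 44/3 ≈ 14.667)
0*sqrt(b + 10) = 0*sqrt(44/3 + 10) = 0*sqrt(74/3) = 0*(sqrt(222)/3) = 0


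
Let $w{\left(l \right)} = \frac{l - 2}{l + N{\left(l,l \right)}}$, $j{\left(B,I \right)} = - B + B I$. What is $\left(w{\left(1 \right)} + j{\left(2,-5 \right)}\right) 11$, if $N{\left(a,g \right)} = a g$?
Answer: $- \frac{275}{2} \approx -137.5$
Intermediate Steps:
$w{\left(l \right)} = \frac{-2 + l}{l + l^{2}}$ ($w{\left(l \right)} = \frac{l - 2}{l + l l} = \frac{-2 + l}{l + l^{2}}$)
$\left(w{\left(1 \right)} + j{\left(2,-5 \right)}\right) 11 = \left(\frac{-2 + 1}{1 \left(1 + 1\right)} + 2 \left(-1 - 5\right)\right) 11 = \left(1 \cdot \frac{1}{2} \left(-1\right) + 2 \left(-6\right)\right) 11 = \left(1 \cdot \frac{1}{2} \left(-1\right) - 12\right) 11 = \left(- \frac{1}{2} - 12\right) 11 = \left(- \frac{25}{2}\right) 11 = - \frac{275}{2}$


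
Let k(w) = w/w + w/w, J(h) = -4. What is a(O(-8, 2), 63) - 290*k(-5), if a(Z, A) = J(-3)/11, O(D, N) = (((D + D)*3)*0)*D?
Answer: -6384/11 ≈ -580.36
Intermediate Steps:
O(D, N) = 0 (O(D, N) = (((2*D)*3)*0)*D = ((6*D)*0)*D = 0*D = 0)
a(Z, A) = -4/11
k(w) = 2 (k(w) = 1 + 1 = 2)
a(O(-8, 2), 63) - 290*k(-5) = -4/11 - 290*2 = -4/11 - 1*580 = -4/11 - 580 = -6384/11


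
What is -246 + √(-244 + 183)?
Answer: -246 + I*√61 ≈ -246.0 + 7.8102*I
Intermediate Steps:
-246 + √(-244 + 183) = -246 + √(-61) = -246 + I*√61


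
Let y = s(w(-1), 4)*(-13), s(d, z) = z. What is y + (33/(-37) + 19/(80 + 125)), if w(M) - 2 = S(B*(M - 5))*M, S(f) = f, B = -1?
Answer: -400482/7585 ≈ -52.799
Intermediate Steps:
w(M) = 2 + M*(5 - M) (w(M) = 2 + (-(M - 5))*M = 2 + (-(-5 + M))*M = 2 + (5 - M)*M = 2 + M*(5 - M))
y = -52 (y = 4*(-13) = -52)
y + (33/(-37) + 19/(80 + 125)) = -52 + (33/(-37) + 19/(80 + 125)) = -52 + (33*(-1/37) + 19/205) = -52 + (-33/37 + 19*(1/205)) = -52 + (-33/37 + 19/205) = -52 - 6062/7585 = -400482/7585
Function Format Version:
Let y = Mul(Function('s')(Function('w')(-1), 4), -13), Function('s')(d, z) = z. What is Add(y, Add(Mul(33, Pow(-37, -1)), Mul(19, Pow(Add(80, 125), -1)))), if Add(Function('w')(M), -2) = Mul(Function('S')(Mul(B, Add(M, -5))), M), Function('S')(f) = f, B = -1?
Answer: Rational(-400482, 7585) ≈ -52.799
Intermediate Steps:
Function('w')(M) = Add(2, Mul(M, Add(5, Mul(-1, M)))) (Function('w')(M) = Add(2, Mul(Mul(-1, Add(M, -5)), M)) = Add(2, Mul(Mul(-1, Add(-5, M)), M)) = Add(2, Mul(Add(5, Mul(-1, M)), M)) = Add(2, Mul(M, Add(5, Mul(-1, M)))))
y = -52 (y = Mul(4, -13) = -52)
Add(y, Add(Mul(33, Pow(-37, -1)), Mul(19, Pow(Add(80, 125), -1)))) = Add(-52, Add(Mul(33, Pow(-37, -1)), Mul(19, Pow(Add(80, 125), -1)))) = Add(-52, Add(Mul(33, Rational(-1, 37)), Mul(19, Pow(205, -1)))) = Add(-52, Add(Rational(-33, 37), Mul(19, Rational(1, 205)))) = Add(-52, Add(Rational(-33, 37), Rational(19, 205))) = Add(-52, Rational(-6062, 7585)) = Rational(-400482, 7585)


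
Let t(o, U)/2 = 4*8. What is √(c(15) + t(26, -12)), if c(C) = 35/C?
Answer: √597/3 ≈ 8.1445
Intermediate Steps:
t(o, U) = 64 (t(o, U) = 2*(4*8) = 2*32 = 64)
√(c(15) + t(26, -12)) = √(35/15 + 64) = √(35*(1/15) + 64) = √(7/3 + 64) = √(199/3) = √597/3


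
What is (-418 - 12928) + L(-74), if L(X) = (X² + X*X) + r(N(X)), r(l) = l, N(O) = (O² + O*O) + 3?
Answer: 8561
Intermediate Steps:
N(O) = 3 + 2*O² (N(O) = (O² + O²) + 3 = 2*O² + 3 = 3 + 2*O²)
L(X) = 3 + 4*X² (L(X) = (X² + X*X) + (3 + 2*X²) = (X² + X²) + (3 + 2*X²) = 2*X² + (3 + 2*X²) = 3 + 4*X²)
(-418 - 12928) + L(-74) = (-418 - 12928) + (3 + 4*(-74)²) = -13346 + (3 + 4*5476) = -13346 + (3 + 21904) = -13346 + 21907 = 8561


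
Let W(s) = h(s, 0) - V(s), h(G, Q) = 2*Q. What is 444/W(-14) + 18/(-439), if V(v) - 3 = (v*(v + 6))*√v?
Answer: 6*(-336*√14 + 32495*I)/(439*(-3*I + 112*√14)) ≈ -0.048587 + 1.0594*I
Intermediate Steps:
V(v) = 3 + v^(3/2)*(6 + v) (V(v) = 3 + (v*(v + 6))*√v = 3 + (v*(6 + v))*√v = 3 + v^(3/2)*(6 + v))
W(s) = -3 - s^(5/2) - 6*s^(3/2) (W(s) = 2*0 - (3 + s^(5/2) + 6*s^(3/2)) = 0 + (-3 - s^(5/2) - 6*s^(3/2)) = -3 - s^(5/2) - 6*s^(3/2))
444/W(-14) + 18/(-439) = 444/(-3 - (-14)^(5/2) - (-84)*I*√14) + 18/(-439) = 444/(-3 - 196*I*√14 - (-84)*I*√14) + 18*(-1/439) = 444/(-3 - 196*I*√14 + 84*I*√14) - 18/439 = 444/(-3 - 112*I*√14) - 18/439 = -18/439 + 444/(-3 - 112*I*√14)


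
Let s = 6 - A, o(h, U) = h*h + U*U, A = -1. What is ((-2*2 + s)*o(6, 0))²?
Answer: 11664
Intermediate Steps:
o(h, U) = U² + h² (o(h, U) = h² + U² = U² + h²)
s = 7 (s = 6 - 1*(-1) = 6 + 1 = 7)
((-2*2 + s)*o(6, 0))² = ((-2*2 + 7)*(0² + 6²))² = ((-4 + 7)*(0 + 36))² = (3*36)² = 108² = 11664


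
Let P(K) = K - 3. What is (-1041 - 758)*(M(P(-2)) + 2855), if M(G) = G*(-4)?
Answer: -5172125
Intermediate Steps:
P(K) = -3 + K
M(G) = -4*G
(-1041 - 758)*(M(P(-2)) + 2855) = (-1041 - 758)*(-4*(-3 - 2) + 2855) = -1799*(-4*(-5) + 2855) = -1799*(20 + 2855) = -1799*2875 = -5172125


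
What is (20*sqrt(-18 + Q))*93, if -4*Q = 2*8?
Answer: 1860*I*sqrt(22) ≈ 8724.2*I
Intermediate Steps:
Q = -4 (Q = -8/2 = -1/4*16 = -4)
(20*sqrt(-18 + Q))*93 = (20*sqrt(-18 - 4))*93 = (20*sqrt(-22))*93 = (20*(I*sqrt(22)))*93 = (20*I*sqrt(22))*93 = 1860*I*sqrt(22)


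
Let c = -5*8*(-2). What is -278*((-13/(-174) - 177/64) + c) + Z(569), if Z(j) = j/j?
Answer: -59830739/2784 ≈ -21491.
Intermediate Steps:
Z(j) = 1
c = 80 (c = -40*(-2) = 80)
-278*((-13/(-174) - 177/64) + c) + Z(569) = -278*((-13/(-174) - 177/64) + 80) + 1 = -278*((-13*(-1/174) - 177*1/64) + 80) + 1 = -278*((13/174 - 177/64) + 80) + 1 = -278*(-14983/5568 + 80) + 1 = -278*430457/5568 + 1 = -59833523/2784 + 1 = -59830739/2784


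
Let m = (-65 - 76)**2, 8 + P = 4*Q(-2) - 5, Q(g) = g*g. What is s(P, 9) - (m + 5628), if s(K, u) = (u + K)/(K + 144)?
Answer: -1249937/49 ≈ -25509.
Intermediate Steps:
Q(g) = g**2
P = 3 (P = -8 + (4*(-2)**2 - 5) = -8 + (4*4 - 5) = -8 + (16 - 5) = -8 + 11 = 3)
s(K, u) = (K + u)/(144 + K)
m = 19881 (m = (-141)**2 = 19881)
s(P, 9) - (m + 5628) = (3 + 9)/(144 + 3) - (19881 + 5628) = 12/147 - 1*25509 = (1/147)*12 - 25509 = 4/49 - 25509 = -1249937/49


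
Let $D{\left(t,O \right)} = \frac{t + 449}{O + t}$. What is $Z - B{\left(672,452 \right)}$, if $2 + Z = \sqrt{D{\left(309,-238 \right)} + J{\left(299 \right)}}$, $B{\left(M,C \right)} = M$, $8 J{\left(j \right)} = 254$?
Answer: $-674 + \frac{\sqrt{855479}}{142} \approx -667.49$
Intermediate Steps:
$J{\left(j \right)} = \frac{127}{4}$ ($J{\left(j \right)} = \frac{1}{8} \cdot 254 = \frac{127}{4}$)
$D{\left(t,O \right)} = \frac{449 + t}{O + t}$
$Z = -2 + \frac{\sqrt{855479}}{142}$ ($Z = -2 + \sqrt{\frac{449 + 309}{-238 + 309} + \frac{127}{4}} = -2 + \sqrt{\frac{1}{71} \cdot 758 + \frac{127}{4}} = -2 + \sqrt{\frac{758}{71} + \frac{127}{4}} = -2 + \sqrt{\frac{12049}{284}} = -2 + \frac{\sqrt{855479}}{142} \approx 4.5135$)
$Z - B{\left(672,452 \right)} = \left(-2 + \frac{\sqrt{855479}}{142}\right) - 672 = -674 + \frac{\sqrt{855479}}{142}$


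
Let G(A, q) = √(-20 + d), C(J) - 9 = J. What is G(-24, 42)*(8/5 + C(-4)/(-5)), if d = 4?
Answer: 12*I/5 ≈ 2.4*I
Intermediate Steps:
C(J) = 9 + J
G(A, q) = 4*I (G(A, q) = √(-20 + 4) = √(-16) = 4*I)
G(-24, 42)*(8/5 + C(-4)/(-5)) = (4*I)*(8/5 + (9 - 4)/(-5)) = (4*I)*(8*(⅕) + 5*(-⅕)) = (4*I)*(8/5 - 1) = (4*I)*(⅗) = 12*I/5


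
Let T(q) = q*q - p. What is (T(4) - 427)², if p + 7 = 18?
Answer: 178084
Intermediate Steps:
p = 11 (p = -7 + 18 = 11)
T(q) = -11 + q² (T(q) = q*q - 1*11 = q² - 11 = -11 + q²)
(T(4) - 427)² = ((-11 + 4²) - 427)² = ((-11 + 16) - 427)² = (5 - 427)² = (-422)² = 178084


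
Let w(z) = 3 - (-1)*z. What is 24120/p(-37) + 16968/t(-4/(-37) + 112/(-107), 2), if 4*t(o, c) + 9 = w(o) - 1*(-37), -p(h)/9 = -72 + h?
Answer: 9869275624/4324139 ≈ 2282.4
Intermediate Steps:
p(h) = 648 - 9*h (p(h) = -9*(-72 + h) = 648 - 9*h)
w(z) = 3 + z
t(o, c) = 31/4 + o/4 (t(o, c) = -9/4 + ((3 + o) - 1*(-37))/4 = -9/4 + ((3 + o) + 37)/4 = -9/4 + (40 + o)/4 = -9/4 + (10 + o/4) = 31/4 + o/4)
24120/p(-37) + 16968/t(-4/(-37) + 112/(-107), 2) = 24120/(648 - 9*(-37)) + 16968/(31/4 + (-4/(-37) + 112/(-107))/4) = 24120/(648 + 333) + 16968/(31/4 + (-4*(-1/37) + 112*(-1/107))/4) = 24120/981 + 16968/(31/4 + (4/37 - 112/107)/4) = 24120*(1/981) + 16968/(31/4 + (1/4)*(-3716/3959)) = 2680/109 + 16968/(31/4 - 929/3959) = 2680/109 + 16968/(119013/15836) = 2680/109 + 16968*(15836/119013) = 2680/109 + 89568416/39671 = 9869275624/4324139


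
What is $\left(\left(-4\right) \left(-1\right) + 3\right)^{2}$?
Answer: $49$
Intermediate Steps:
$\left(\left(-4\right) \left(-1\right) + 3\right)^{2} = \left(4 + 3\right)^{2} = 7^{2} = 49$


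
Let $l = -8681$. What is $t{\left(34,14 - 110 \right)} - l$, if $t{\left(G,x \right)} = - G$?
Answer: $8647$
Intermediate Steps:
$t{\left(34,14 - 110 \right)} - l = \left(-1\right) 34 - -8681 = -34 + 8681 = 8647$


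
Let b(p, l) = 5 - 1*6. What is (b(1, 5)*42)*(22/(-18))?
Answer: 154/3 ≈ 51.333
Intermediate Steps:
b(p, l) = -1 (b(p, l) = 5 - 6 = -1)
(b(1, 5)*42)*(22/(-18)) = (-1*42)*(22/(-18)) = -924*(-1)/18 = -42*(-11/9) = 154/3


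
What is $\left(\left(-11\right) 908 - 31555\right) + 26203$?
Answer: $-15340$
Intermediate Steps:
$\left(\left(-11\right) 908 - 31555\right) + 26203 = \left(-9988 - 31555\right) + 26203 = -41543 + 26203 = -15340$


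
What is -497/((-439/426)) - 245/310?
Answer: 13105253/27218 ≈ 481.49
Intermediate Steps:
-497/((-439/426)) - 245/310 = -497/((-439*1/426)) - 245*1/310 = -497/(-439/426) - 49/62 = -497*(-426/439) - 49/62 = 211722/439 - 49/62 = 13105253/27218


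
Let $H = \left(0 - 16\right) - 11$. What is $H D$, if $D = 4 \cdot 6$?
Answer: $-648$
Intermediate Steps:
$H = -27$ ($H = -16 - 11 = -27$)
$D = 24$
$H D = \left(-27\right) 24 = -648$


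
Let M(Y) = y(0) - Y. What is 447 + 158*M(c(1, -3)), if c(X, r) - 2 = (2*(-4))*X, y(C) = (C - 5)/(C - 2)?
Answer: 1790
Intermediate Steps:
y(C) = (-5 + C)/(-2 + C)
c(X, r) = 2 - 8*X (c(X, r) = 2 + (2*(-4))*X = 2 - 8*X)
M(Y) = 5/2 - Y (M(Y) = (-5 + 0)/(-2 + 0) - Y = -5/(-2) - Y = -½*(-5) - Y = 5/2 - Y)
447 + 158*M(c(1, -3)) = 447 + 158*(5/2 - (2 - 8*1)) = 447 + 158*(5/2 - (2 - 8)) = 447 + 158*(5/2 - 1*(-6)) = 447 + 158*(5/2 + 6) = 447 + 158*(17/2) = 447 + 1343 = 1790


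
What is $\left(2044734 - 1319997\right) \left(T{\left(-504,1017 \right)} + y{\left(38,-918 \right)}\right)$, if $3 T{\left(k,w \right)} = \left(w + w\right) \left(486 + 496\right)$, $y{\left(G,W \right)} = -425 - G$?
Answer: $482191442421$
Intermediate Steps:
$T{\left(k,w \right)} = \frac{1964 w}{3}$ ($T{\left(k,w \right)} = \frac{\left(w + w\right) \left(486 + 496\right)}{3} = \frac{2 w 982}{3} = \frac{1964 w}{3}$)
$\left(2044734 - 1319997\right) \left(T{\left(-504,1017 \right)} + y{\left(38,-918 \right)}\right) = \left(2044734 - 1319997\right) \left(\frac{1964}{3} \cdot 1017 - 463\right) = 724737 \left(665796 - 463\right) = 724737 \cdot 665333 = 482191442421$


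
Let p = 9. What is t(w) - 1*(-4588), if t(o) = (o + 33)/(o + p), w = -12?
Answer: 4581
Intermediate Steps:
t(o) = (33 + o)/(9 + o) (t(o) = (o + 33)/(o + 9) = (33 + o)/(9 + o))
t(w) - 1*(-4588) = (33 - 12)/(9 - 12) - 1*(-4588) = 21/(-3) + 4588 = -1/3*21 + 4588 = -7 + 4588 = 4581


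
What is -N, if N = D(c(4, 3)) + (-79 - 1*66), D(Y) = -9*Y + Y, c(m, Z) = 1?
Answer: 153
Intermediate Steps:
D(Y) = -8*Y
N = -153 (N = -8*1 + (-79 - 1*66) = -8 + (-79 - 66) = -8 - 145 = -153)
-N = -1*(-153) = 153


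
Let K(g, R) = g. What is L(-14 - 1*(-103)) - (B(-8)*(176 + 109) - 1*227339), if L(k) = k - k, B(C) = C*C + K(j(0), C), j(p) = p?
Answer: 209099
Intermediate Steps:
B(C) = C² (B(C) = C*C + 0 = C² + 0 = C²)
L(k) = 0
L(-14 - 1*(-103)) - (B(-8)*(176 + 109) - 1*227339) = 0 - ((-8)²*(176 + 109) - 1*227339) = 0 - (64*285 - 227339) = 0 - (18240 - 227339) = 0 - 1*(-209099) = 0 + 209099 = 209099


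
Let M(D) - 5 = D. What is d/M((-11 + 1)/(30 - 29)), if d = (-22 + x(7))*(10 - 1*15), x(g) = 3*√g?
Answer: -22 + 3*√7 ≈ -14.063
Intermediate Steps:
M(D) = 5 + D
d = 110 - 15*√7 (d = (-22 + 3*√7)*(10 - 1*15) = (-22 + 3*√7)*(10 - 15) = (-22 + 3*√7)*(-5) = 110 - 15*√7 ≈ 70.314)
d/M((-11 + 1)/(30 - 29)) = (110 - 15*√7)/(5 + (-11 + 1)/(30 - 29)) = (110 - 15*√7)/(5 - 10/1) = (110 - 15*√7)/(5 - 10*1) = (110 - 15*√7)/(5 - 10) = (110 - 15*√7)/(-5) = (110 - 15*√7)*(-⅕) = -22 + 3*√7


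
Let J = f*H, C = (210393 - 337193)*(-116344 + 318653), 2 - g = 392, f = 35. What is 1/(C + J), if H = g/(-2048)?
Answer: -1024/26268447941975 ≈ -3.8982e-11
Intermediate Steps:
g = -390 (g = 2 - 1*392 = 2 - 392 = -390)
C = -25652781200 (C = -126800*202309 = -25652781200)
H = 195/1024 (H = -390/(-2048) = -390*(-1/2048) = 195/1024 ≈ 0.19043)
J = 6825/1024 (J = 35*(195/1024) = 6825/1024 ≈ 6.6650)
1/(C + J) = 1/(-25652781200 + 6825/1024) = 1/(-26268447941975/1024) = -1024/26268447941975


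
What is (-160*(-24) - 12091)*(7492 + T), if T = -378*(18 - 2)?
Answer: -11914444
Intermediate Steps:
T = -6048 (T = -378*16 = -6048)
(-160*(-24) - 12091)*(7492 + T) = (-160*(-24) - 12091)*(7492 - 6048) = (3840 - 12091)*1444 = -8251*1444 = -11914444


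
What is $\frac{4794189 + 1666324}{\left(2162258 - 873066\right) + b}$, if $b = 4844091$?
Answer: $\frac{6460513}{6133283} \approx 1.0534$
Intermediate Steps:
$\frac{4794189 + 1666324}{\left(2162258 - 873066\right) + b} = \frac{4794189 + 1666324}{\left(2162258 - 873066\right) + 4844091} = \frac{6460513}{\left(2162258 - 873066\right) + 4844091} = \frac{6460513}{1289192 + 4844091} = \frac{6460513}{6133283}$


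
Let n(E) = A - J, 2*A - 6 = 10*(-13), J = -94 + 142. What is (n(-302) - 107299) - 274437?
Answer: -381846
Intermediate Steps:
J = 48
A = -62 (A = 3 + (10*(-13))/2 = 3 + (1/2)*(-130) = 3 - 65 = -62)
n(E) = -110 (n(E) = -62 - 1*48 = -62 - 48 = -110)
(n(-302) - 107299) - 274437 = (-110 - 107299) - 274437 = -107409 - 274437 = -381846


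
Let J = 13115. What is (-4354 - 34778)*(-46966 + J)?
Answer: 1324657332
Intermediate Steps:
(-4354 - 34778)*(-46966 + J) = (-4354 - 34778)*(-46966 + 13115) = -39132*(-33851) = 1324657332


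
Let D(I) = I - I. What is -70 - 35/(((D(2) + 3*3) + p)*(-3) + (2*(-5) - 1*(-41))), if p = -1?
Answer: -75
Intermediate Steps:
D(I) = 0
-70 - 35/(((D(2) + 3*3) + p)*(-3) + (2*(-5) - 1*(-41))) = -70 - 35/(((0 + 3*3) - 1)*(-3) + (2*(-5) - 1*(-41))) = -70 - 35/(((0 + 9) - 1)*(-3) + (-10 + 41)) = -70 - 35/((9 - 1)*(-3) + 31) = -70 - 35/(8*(-3) + 31) = -70 - 35/(-24 + 31) = -70 - 35/7 = -70 - 35*⅐ = -70 - 5 = -75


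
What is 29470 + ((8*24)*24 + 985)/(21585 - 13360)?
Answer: 736767/25 ≈ 29471.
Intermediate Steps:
29470 + ((8*24)*24 + 985)/(21585 - 13360) = 29470 + (192*24 + 985)/8225 = 29470 + (4608 + 985)*(1/8225) = 29470 + 5593*(1/8225) = 29470 + 17/25 = 736767/25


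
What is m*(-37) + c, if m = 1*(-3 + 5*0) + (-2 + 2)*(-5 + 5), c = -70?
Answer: 41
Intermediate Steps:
m = -3 (m = 1*(-3 + 0) + 0*0 = 1*(-3) + 0 = -3 + 0 = -3)
m*(-37) + c = -3*(-37) - 70 = 111 - 70 = 41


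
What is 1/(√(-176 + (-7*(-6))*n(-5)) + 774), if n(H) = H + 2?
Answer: 387/299689 - I*√302/599378 ≈ 0.0012913 - 2.8994e-5*I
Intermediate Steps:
n(H) = 2 + H
1/(√(-176 + (-7*(-6))*n(-5)) + 774) = 1/(√(-176 + (-7*(-6))*(2 - 5)) + 774) = 1/(√(-176 + 42*(-3)) + 774) = 1/(√(-176 - 126) + 774) = 1/(√(-302) + 774) = 1/(I*√302 + 774) = 1/(774 + I*√302)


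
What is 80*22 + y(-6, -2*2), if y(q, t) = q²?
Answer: 1796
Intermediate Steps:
80*22 + y(-6, -2*2) = 80*22 + (-6)² = 1760 + 36 = 1796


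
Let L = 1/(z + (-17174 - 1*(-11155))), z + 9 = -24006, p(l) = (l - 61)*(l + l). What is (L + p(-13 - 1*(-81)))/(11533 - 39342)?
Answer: -28592367/835215506 ≈ -0.034234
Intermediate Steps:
p(l) = 2*l*(-61 + l) (p(l) = (-61 + l)*(2*l) = 2*l*(-61 + l))
z = -24015 (z = -9 - 24006 = -24015)
L = -1/30034 (L = 1/(-24015 + (-17174 - 1*(-11155))) = 1/(-24015 + (-17174 + 11155)) = 1/(-24015 - 6019) = 1/(-30034) = -1/30034 ≈ -3.3296e-5)
(L + p(-13 - 1*(-81)))/(11533 - 39342) = (-1/30034 + 2*(-13 - 1*(-81))*(-61 + (-13 - 1*(-81))))/(11533 - 39342) = (-1/30034 + 2*(-13 + 81)*(-61 + (-13 + 81)))/(-27809) = (-1/30034 + 2*68*(-61 + 68))*(-1/27809) = (-1/30034 + 2*68*7)*(-1/27809) = (-1/30034 + 952)*(-1/27809) = (28592367/30034)*(-1/27809) = -28592367/835215506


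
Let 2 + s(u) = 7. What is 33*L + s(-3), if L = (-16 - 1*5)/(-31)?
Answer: 848/31 ≈ 27.355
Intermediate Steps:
s(u) = 5 (s(u) = -2 + 7 = 5)
L = 21/31 (L = (-16 - 5)*(-1/31) = -21*(-1/31) = 21/31 ≈ 0.67742)
33*L + s(-3) = 33*(21/31) + 5 = 693/31 + 5 = 848/31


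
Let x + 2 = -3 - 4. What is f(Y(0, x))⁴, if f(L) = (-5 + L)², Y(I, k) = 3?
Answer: 256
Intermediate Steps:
x = -9 (x = -2 + (-3 - 4) = -2 - 7 = -9)
f(Y(0, x))⁴ = ((-5 + 3)²)⁴ = ((-2)²)⁴ = 4⁴ = 256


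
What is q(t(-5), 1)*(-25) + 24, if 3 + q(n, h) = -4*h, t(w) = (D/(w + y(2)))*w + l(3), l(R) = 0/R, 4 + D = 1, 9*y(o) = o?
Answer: 199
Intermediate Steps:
y(o) = o/9
D = -3 (D = -4 + 1 = -3)
l(R) = 0
t(w) = -3*w/(2/9 + w) (t(w) = (-3/(w + (1/9)*2))*w + 0 = (-3/(w + 2/9))*w + 0 = (-3/(2/9 + w))*w + 0 = -3*w/(2/9 + w) + 0 = -3*w/(2/9 + w))
q(n, h) = -3 - 4*h
q(t(-5), 1)*(-25) + 24 = (-3 - 4*1)*(-25) + 24 = (-3 - 4)*(-25) + 24 = -7*(-25) + 24 = 175 + 24 = 199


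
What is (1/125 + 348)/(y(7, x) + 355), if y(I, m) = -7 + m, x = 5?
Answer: 43501/44125 ≈ 0.98586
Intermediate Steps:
(1/125 + 348)/(y(7, x) + 355) = (1/125 + 348)/((-7 + 5) + 355) = (1/125 + 348)/(-2 + 355) = (43501/125)/353 = (43501/125)*(1/353) = 43501/44125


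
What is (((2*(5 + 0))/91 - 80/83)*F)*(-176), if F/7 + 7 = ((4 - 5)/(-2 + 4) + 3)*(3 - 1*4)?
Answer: -10784400/1079 ≈ -9994.8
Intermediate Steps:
F = -133/2 (F = -49 + 7*(((4 - 5)/(-2 + 4) + 3)*(3 - 1*4)) = -49 + 7*((-1/2 + 3)*(3 - 4)) = -49 + 7*((-1*½ + 3)*(-1)) = -49 + 7*((-½ + 3)*(-1)) = -49 + 7*((5/2)*(-1)) = -49 + 7*(-5/2) = -49 - 35/2 = -133/2 ≈ -66.500)
(((2*(5 + 0))/91 - 80/83)*F)*(-176) = (((2*(5 + 0))/91 - 80/83)*(-133/2))*(-176) = (((2*5)*(1/91) - 80*1/83)*(-133/2))*(-176) = ((10*(1/91) - 80/83)*(-133/2))*(-176) = ((10/91 - 80/83)*(-133/2))*(-176) = -6450/7553*(-133/2)*(-176) = (61275/1079)*(-176) = -10784400/1079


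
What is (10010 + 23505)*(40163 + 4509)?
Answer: 1497182080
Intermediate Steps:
(10010 + 23505)*(40163 + 4509) = 33515*44672 = 1497182080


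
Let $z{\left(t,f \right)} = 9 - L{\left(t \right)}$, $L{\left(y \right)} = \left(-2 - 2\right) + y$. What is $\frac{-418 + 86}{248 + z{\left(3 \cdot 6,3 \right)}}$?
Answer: $- \frac{332}{243} \approx -1.3663$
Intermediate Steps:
$L{\left(y \right)} = -4 + y$
$z{\left(t,f \right)} = 13 - t$ ($z{\left(t,f \right)} = 9 - \left(-4 + t\right) = 13 - t$)
$\frac{-418 + 86}{248 + z{\left(3 \cdot 6,3 \right)}} = \frac{-418 + 86}{248 + \left(13 - 3 \cdot 6\right)} = - \frac{332}{248 + \left(13 - 18\right)} = - \frac{332}{248 - 5} = - \frac{332}{243}$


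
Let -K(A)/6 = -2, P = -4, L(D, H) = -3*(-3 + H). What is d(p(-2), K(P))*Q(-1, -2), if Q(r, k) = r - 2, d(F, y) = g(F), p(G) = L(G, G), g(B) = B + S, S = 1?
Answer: -48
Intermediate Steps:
L(D, H) = 9 - 3*H
K(A) = 12 (K(A) = -6*(-2) = 12)
g(B) = 1 + B (g(B) = B + 1 = 1 + B)
p(G) = 9 - 3*G
d(F, y) = 1 + F
Q(r, k) = -2 + r
d(p(-2), K(P))*Q(-1, -2) = (1 + (9 - 3*(-2)))*(-2 - 1) = (1 + (9 + 6))*(-3) = (1 + 15)*(-3) = 16*(-3) = -48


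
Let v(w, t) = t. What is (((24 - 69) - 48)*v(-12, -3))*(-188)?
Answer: -52452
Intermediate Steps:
(((24 - 69) - 48)*v(-12, -3))*(-188) = (((24 - 69) - 48)*(-3))*(-188) = ((-45 - 48)*(-3))*(-188) = -93*(-3)*(-188) = 279*(-188) = -52452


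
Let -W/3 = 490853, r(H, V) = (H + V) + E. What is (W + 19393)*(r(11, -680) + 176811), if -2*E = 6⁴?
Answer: -255021914004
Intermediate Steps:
E = -648 (E = -½*6⁴ = -½*1296 = -648)
r(H, V) = -648 + H + V (r(H, V) = (H + V) - 648 = -648 + H + V)
W = -1472559 (W = -3*490853 = -1472559)
(W + 19393)*(r(11, -680) + 176811) = (-1472559 + 19393)*((-648 + 11 - 680) + 176811) = -1453166*(-1317 + 176811) = -1453166*175494 = -255021914004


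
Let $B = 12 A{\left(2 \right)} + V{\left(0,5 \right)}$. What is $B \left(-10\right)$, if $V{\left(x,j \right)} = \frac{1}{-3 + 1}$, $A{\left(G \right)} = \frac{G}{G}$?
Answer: $-115$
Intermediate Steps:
$A{\left(G \right)} = 1$
$V{\left(x,j \right)} = - \frac{1}{2}$ ($V{\left(x,j \right)} = \frac{1}{-2} = - \frac{1}{2}$)
$B = \frac{23}{2}$ ($B = 12 \cdot 1 - \frac{1}{2} = 12 - \frac{1}{2} = \frac{23}{2} \approx 11.5$)
$B \left(-10\right) = \frac{23}{2} \left(-10\right) = -115$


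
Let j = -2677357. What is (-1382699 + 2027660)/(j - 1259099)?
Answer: -214987/1312152 ≈ -0.16384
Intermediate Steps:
(-1382699 + 2027660)/(j - 1259099) = (-1382699 + 2027660)/(-2677357 - 1259099) = 644961/(-3936456) = 644961*(-1/3936456) = -214987/1312152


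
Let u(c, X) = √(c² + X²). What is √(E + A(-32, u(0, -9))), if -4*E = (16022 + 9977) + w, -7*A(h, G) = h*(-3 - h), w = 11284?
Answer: I*√1800883/14 ≈ 95.855*I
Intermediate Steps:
u(c, X) = √(X² + c²)
A(h, G) = -h*(-3 - h)/7
E = -37283/4 (E = -((16022 + 9977) + 11284)/4 = -(25999 + 11284)/4 = -¼*37283 = -37283/4 ≈ -9320.8)
√(E + A(-32, u(0, -9))) = √(-37283/4 + (⅐)*(-32)*(3 - 32)) = √(-37283/4 + (⅐)*(-32)*(-29)) = √(-37283/4 + 928/7) = √(-257269/28) = I*√1800883/14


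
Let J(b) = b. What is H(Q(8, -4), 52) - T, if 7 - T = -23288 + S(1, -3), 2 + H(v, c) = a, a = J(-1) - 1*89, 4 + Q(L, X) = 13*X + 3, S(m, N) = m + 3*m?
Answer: -23383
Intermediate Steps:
S(m, N) = 4*m
Q(L, X) = -1 + 13*X (Q(L, X) = -4 + (13*X + 3) = -4 + (3 + 13*X) = -1 + 13*X)
a = -90 (a = -1 - 1*89 = -1 - 89 = -90)
H(v, c) = -92 (H(v, c) = -2 - 90 = -92)
T = 23291 (T = 7 - (-23288 + 4*1) = 7 - (-23288 + 4) = 7 - 1*(-23284) = 7 + 23284 = 23291)
H(Q(8, -4), 52) - T = -92 - 1*23291 = -92 - 23291 = -23383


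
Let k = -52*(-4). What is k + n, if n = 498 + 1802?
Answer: 2508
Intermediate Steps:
n = 2300
k = 208
k + n = 208 + 2300 = 2508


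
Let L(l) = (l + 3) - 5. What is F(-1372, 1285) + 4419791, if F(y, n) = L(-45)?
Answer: 4419744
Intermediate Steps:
L(l) = -2 + l (L(l) = (3 + l) - 5 = -2 + l)
F(y, n) = -47 (F(y, n) = -2 - 45 = -47)
F(-1372, 1285) + 4419791 = -47 + 4419791 = 4419744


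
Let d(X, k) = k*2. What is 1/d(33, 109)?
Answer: 1/218 ≈ 0.0045872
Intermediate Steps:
d(X, k) = 2*k
1/d(33, 109) = 1/(2*109) = 1/218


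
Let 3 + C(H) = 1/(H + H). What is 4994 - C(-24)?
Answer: 239857/48 ≈ 4997.0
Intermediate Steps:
C(H) = -3 + 1/(2*H) (C(H) = -3 + 1/(H + H) = -3 + 1/(2*H))
4994 - C(-24) = 4994 - (-3 + (1/2)/(-24)) = 4994 - (-3 + (1/2)*(-1/24)) = 4994 - (-3 - 1/48) = 4994 - 1*(-145/48) = 4994 + 145/48 = 239857/48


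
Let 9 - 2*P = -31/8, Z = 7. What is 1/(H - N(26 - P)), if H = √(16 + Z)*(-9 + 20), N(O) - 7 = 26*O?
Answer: -3000/1530683 - 64*√23/1530683 ≈ -0.0021604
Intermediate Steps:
P = 103/16 (P = 9/2 - (-31)/(2*8) = 9/2 - ½*(-31/8) = 9/2 + 31/16 = 103/16 ≈ 6.4375)
N(O) = 7 + 26*O
H = 11*√23 (H = √(16 + 7)*(-9 + 20) = √23*11 = 11*√23 ≈ 52.754)
1/(H - N(26 - P)) = 1/(11*√23 - (7 + 26*(26 - 1*103/16))) = 1/(11*√23 - (7 + 26*(26 - 103/16))) = 1/(11*√23 - (7 + 26*(313/16))) = 1/(11*√23 - (7 + 4069/8)) = 1/(11*√23 - 1*4125/8) = 1/(11*√23 - 4125/8) = 1/(-4125/8 + 11*√23)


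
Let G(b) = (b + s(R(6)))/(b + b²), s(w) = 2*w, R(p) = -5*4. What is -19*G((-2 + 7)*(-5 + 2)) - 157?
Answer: -6385/42 ≈ -152.02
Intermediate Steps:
R(p) = -20
G(b) = (-40 + b)/(b + b²) (G(b) = (b + 2*(-20))/(b + b²) = (b - 40)/(b + b²) = (-40 + b)/(b + b²))
-19*G((-2 + 7)*(-5 + 2)) - 157 = -19*(-40 + (-2 + 7)*(-5 + 2))/(((-2 + 7)*(-5 + 2))*(1 + (-2 + 7)*(-5 + 2))) - 157 = -19*(-40 + 5*(-3))/((5*(-3))*(1 + 5*(-3))) - 157 = -19*(-40 - 15)/((-15)*(1 - 15)) - 157 = -(-19)*(-55)/(15*(-14)) - 157 = -(-19)*(-1)*(-55)/(15*14) - 157 = -19*(-11/42) - 157 = 209/42 - 157 = -6385/42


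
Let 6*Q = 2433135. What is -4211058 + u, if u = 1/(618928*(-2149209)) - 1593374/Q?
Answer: -4543132054366819716961861/1078856623522329840 ≈ -4.2111e+6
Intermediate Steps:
Q = 811045/2 (Q = (1/6)*2433135 = 811045/2 ≈ 4.0552e+5)
u = -4239030124465591141/1078856623522329840 (u = 1/(618928*(-2149209)) - 1593374/811045/2 = (1/618928)*(-1/2149209) - 1593374*2/811045 = -1/1330205627952 - 3186748/811045 = -4239030124465591141/1078856623522329840 ≈ -3.9292)
-4211058 + u = -4211058 - 4239030124465591141/1078856623522329840 = -4543132054366819716961861/1078856623522329840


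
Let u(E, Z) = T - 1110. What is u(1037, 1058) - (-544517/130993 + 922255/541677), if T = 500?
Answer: -43108952723416/70955895261 ≈ -607.55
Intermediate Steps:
u(E, Z) = -610 (u(E, Z) = 500 - 1110 = -610)
u(1037, 1058) - (-544517/130993 + 922255/541677) = -610 - (-544517/130993 + 922255/541677) = -610 - 1*(-174143385794/70955895261) = -610 + 174143385794/70955895261 = -43108952723416/70955895261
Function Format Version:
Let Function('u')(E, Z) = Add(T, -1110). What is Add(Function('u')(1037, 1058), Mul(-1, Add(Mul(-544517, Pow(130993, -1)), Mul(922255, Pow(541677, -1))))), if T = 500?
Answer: Rational(-43108952723416, 70955895261) ≈ -607.55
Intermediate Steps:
Function('u')(E, Z) = -610 (Function('u')(E, Z) = Add(500, -1110) = -610)
Add(Function('u')(1037, 1058), Mul(-1, Add(Mul(-544517, Pow(130993, -1)), Mul(922255, Pow(541677, -1))))) = Add(-610, Mul(-1, Add(Mul(-544517, Pow(130993, -1)), Mul(922255, Pow(541677, -1))))) = Add(-610, Mul(-1, Add(Mul(-544517, Rational(1, 130993)), Mul(922255, Rational(1, 541677))))) = Add(-610, Mul(-1, Add(Rational(-544517, 130993), Rational(922255, 541677)))) = Add(-610, Mul(-1, Rational(-174143385794, 70955895261))) = Add(-610, Rational(174143385794, 70955895261)) = Rational(-43108952723416, 70955895261)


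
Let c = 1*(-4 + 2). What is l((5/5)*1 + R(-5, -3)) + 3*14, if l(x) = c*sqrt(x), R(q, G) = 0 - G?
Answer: 38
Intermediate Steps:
R(q, G) = -G
c = -2 (c = 1*(-2) = -2)
l(x) = -2*sqrt(x)
l((5/5)*1 + R(-5, -3)) + 3*14 = -2*sqrt((5/5)*1 - 1*(-3)) + 3*14 = -2*sqrt((5*(1/5))*1 + 3) + 42 = -2*sqrt(1*1 + 3) + 42 = -2*sqrt(1 + 3) + 42 = -2*sqrt(4) + 42 = -2*2 + 42 = -4 + 42 = 38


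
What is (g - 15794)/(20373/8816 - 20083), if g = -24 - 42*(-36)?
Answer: 126121696/177031355 ≈ 0.71243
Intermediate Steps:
g = 1488 (g = -24 + 1512 = 1488)
(g - 15794)/(20373/8816 - 20083) = (1488 - 15794)/(20373/8816 - 20083) = -14306/(20373*(1/8816) - 20083) = -14306/(20373/8816 - 20083) = -14306/(-177031355/8816) = -14306*(-8816/177031355) = 126121696/177031355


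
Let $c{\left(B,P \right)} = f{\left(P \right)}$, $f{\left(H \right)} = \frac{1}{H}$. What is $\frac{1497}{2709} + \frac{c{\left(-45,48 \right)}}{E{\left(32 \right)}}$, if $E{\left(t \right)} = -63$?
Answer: $\frac{10259}{18576} \approx 0.55227$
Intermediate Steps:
$c{\left(B,P \right)} = \frac{1}{P}$
$\frac{1497}{2709} + \frac{c{\left(-45,48 \right)}}{E{\left(32 \right)}} = \frac{1497}{2709} + \frac{1}{48 \left(-63\right)} = 1497 \cdot \frac{1}{2709} + \frac{1}{48} \left(- \frac{1}{63}\right) = \frac{499}{903} - \frac{1}{3024} = \frac{10259}{18576}$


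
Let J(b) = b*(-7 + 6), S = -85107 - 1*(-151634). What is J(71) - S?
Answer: -66598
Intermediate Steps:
S = 66527 (S = -85107 + 151634 = 66527)
J(b) = -b (J(b) = b*(-1) = -b)
J(71) - S = -1*71 - 1*66527 = -71 - 66527 = -66598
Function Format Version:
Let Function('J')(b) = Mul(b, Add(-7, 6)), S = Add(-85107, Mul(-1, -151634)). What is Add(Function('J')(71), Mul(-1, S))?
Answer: -66598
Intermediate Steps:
S = 66527 (S = Add(-85107, 151634) = 66527)
Function('J')(b) = Mul(-1, b) (Function('J')(b) = Mul(b, -1) = Mul(-1, b))
Add(Function('J')(71), Mul(-1, S)) = Add(Mul(-1, 71), Mul(-1, 66527)) = Add(-71, -66527) = -66598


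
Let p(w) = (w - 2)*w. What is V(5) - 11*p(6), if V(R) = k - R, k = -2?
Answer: -271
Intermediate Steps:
V(R) = -2 - R
p(w) = w*(-2 + w) (p(w) = (-2 + w)*w = w*(-2 + w))
V(5) - 11*p(6) = (-2 - 1*5) - 66*(-2 + 6) = (-2 - 5) - 66*4 = -7 - 11*24 = -7 - 264 = -271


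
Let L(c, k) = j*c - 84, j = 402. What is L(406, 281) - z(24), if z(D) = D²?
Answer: 162552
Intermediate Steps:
L(c, k) = -84 + 402*c (L(c, k) = 402*c - 84 = -84 + 402*c)
L(406, 281) - z(24) = (-84 + 402*406) - 1*24² = (-84 + 163212) - 1*576 = 163128 - 576 = 162552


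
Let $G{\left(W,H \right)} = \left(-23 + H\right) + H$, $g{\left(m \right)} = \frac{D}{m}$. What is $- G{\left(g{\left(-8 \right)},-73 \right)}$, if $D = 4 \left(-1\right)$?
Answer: $169$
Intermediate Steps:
$D = -4$
$g{\left(m \right)} = - \frac{4}{m}$
$G{\left(W,H \right)} = -23 + 2 H$
$- G{\left(g{\left(-8 \right)},-73 \right)} = - (-23 + 2 \left(-73\right)) = - (-23 - 146) = \left(-1\right) \left(-169\right) = 169$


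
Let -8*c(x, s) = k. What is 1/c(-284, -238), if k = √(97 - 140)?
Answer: 8*I*√43/43 ≈ 1.22*I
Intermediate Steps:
k = I*√43 (k = √(-43) = I*√43 ≈ 6.5574*I)
c(x, s) = -I*√43/8
1/c(-284, -238) = 1/(-I*√43/8) = 8*I*√43/43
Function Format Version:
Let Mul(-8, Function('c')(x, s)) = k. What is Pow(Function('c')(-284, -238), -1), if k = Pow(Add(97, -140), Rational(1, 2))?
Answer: Mul(Rational(8, 43), I, Pow(43, Rational(1, 2))) ≈ Mul(1.2200, I)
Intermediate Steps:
k = Mul(I, Pow(43, Rational(1, 2))) (k = Pow(-43, Rational(1, 2)) = Mul(I, Pow(43, Rational(1, 2))) ≈ Mul(6.5574, I))
Function('c')(x, s) = Mul(Rational(-1, 8), I, Pow(43, Rational(1, 2))) (Function('c')(x, s) = Mul(Rational(-1, 8), Mul(I, Pow(43, Rational(1, 2)))) = Mul(Rational(-1, 8), I, Pow(43, Rational(1, 2))))
Pow(Function('c')(-284, -238), -1) = Pow(Mul(Rational(-1, 8), I, Pow(43, Rational(1, 2))), -1) = Mul(Rational(8, 43), I, Pow(43, Rational(1, 2)))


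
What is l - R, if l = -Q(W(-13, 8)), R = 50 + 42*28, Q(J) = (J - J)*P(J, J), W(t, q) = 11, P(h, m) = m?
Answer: -1226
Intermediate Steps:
Q(J) = 0 (Q(J) = (J - J)*J = 0*J = 0)
R = 1226 (R = 50 + 1176 = 1226)
l = 0 (l = -1*0 = 0)
l - R = 0 - 1*1226 = 0 - 1226 = -1226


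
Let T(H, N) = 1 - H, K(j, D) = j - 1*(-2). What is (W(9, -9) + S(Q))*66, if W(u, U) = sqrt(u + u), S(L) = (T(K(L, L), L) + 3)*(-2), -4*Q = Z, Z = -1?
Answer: -231 + 198*sqrt(2) ≈ 49.014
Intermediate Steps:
K(j, D) = 2 + j (K(j, D) = j + 2 = 2 + j)
Q = 1/4 (Q = -1/4*(-1) = 1/4 ≈ 0.25000)
S(L) = -4 + 2*L (S(L) = ((1 - (2 + L)) + 3)*(-2) = ((1 + (-2 - L)) + 3)*(-2) = ((-1 - L) + 3)*(-2) = (2 - L)*(-2) = -4 + 2*L)
W(u, U) = sqrt(2)*sqrt(u) (W(u, U) = sqrt(2*u) = sqrt(2)*sqrt(u))
(W(9, -9) + S(Q))*66 = (sqrt(2)*sqrt(9) + (-4 + 2*(1/4)))*66 = (sqrt(2)*3 + (-4 + 1/2))*66 = (3*sqrt(2) - 7/2)*66 = (-7/2 + 3*sqrt(2))*66 = -231 + 198*sqrt(2)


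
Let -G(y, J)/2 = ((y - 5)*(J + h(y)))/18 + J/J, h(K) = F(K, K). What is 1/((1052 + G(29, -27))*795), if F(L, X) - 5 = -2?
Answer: 1/885630 ≈ 1.1291e-6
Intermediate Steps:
F(L, X) = 3 (F(L, X) = 5 - 2 = 3)
h(K) = 3
G(y, J) = -2 - (-5 + y)*(3 + J)/9 (G(y, J) = -2*(((y - 5)*(J + 3))/18 + J/J) = -2*(((-5 + y)*(3 + J))*(1/18) + 1) = -2*((-5 + y)*(3 + J)/18 + 1) = -2*(1 + (-5 + y)*(3 + J)/18) = -2 - (-5 + y)*(3 + J)/9)
1/((1052 + G(29, -27))*795) = 1/((1052 + (-⅓ - ⅓*29 + (5/9)*(-27) - ⅑*(-27)*29))*795) = 1/((1052 + (-⅓ - 29/3 - 15 + 87))*795) = 1/((1052 + 62)*795) = 1/(1114*795) = 1/885630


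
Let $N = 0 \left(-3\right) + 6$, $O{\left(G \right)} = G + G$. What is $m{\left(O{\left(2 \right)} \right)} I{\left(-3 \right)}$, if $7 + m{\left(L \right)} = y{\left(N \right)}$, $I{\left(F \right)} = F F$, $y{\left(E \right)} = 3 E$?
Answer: $99$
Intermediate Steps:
$O{\left(G \right)} = 2 G$
$N = 6$ ($N = 0 + 6 = 6$)
$I{\left(F \right)} = F^{2}$
$m{\left(L \right)} = 11$ ($m{\left(L \right)} = -7 + 3 \cdot 6 = -7 + 18 = 11$)
$m{\left(O{\left(2 \right)} \right)} I{\left(-3 \right)} = 11 \left(-3\right)^{2} = 11 \cdot 9 = 99$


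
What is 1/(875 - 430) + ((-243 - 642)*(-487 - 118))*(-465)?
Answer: -110792818124/445 ≈ -2.4897e+8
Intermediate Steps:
1/(875 - 430) + ((-243 - 642)*(-487 - 118))*(-465) = 1/445 - 885*(-605)*(-465) = 1/445 + 535425*(-465) = 1/445 - 248972625 = -110792818124/445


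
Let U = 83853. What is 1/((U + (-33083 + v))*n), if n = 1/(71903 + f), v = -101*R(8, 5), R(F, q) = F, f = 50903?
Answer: 61403/24981 ≈ 2.4580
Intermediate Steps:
v = -808 (v = -101*8 = -808)
n = 1/122806 (n = 1/(71903 + 50903) = 1/122806 ≈ 8.1429e-6)
1/((U + (-33083 + v))*n) = 1/((83853 + (-33083 - 808))*(1/122806)) = 122806/(83853 - 33891) = 122806/49962 = (1/49962)*122806 = 61403/24981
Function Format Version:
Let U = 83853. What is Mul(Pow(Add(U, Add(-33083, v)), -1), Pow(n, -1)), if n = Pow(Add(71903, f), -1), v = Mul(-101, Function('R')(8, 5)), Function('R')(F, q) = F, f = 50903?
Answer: Rational(61403, 24981) ≈ 2.4580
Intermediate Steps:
v = -808 (v = Mul(-101, 8) = -808)
n = Rational(1, 122806) (n = Pow(Add(71903, 50903), -1) = Pow(122806, -1) = Rational(1, 122806) ≈ 8.1429e-6)
Mul(Pow(Add(U, Add(-33083, v)), -1), Pow(n, -1)) = Mul(Pow(Add(83853, Add(-33083, -808)), -1), Pow(Rational(1, 122806), -1)) = Mul(Pow(Add(83853, -33891), -1), 122806) = Mul(Pow(49962, -1), 122806) = Mul(Rational(1, 49962), 122806) = Rational(61403, 24981)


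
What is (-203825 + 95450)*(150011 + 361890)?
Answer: -55477270875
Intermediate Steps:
(-203825 + 95450)*(150011 + 361890) = -108375*511901 = -55477270875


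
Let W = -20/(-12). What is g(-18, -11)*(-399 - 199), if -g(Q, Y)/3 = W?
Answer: 2990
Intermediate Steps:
W = 5/3 (W = -20*(-1/12) = 5/3 ≈ 1.6667)
g(Q, Y) = -5 (g(Q, Y) = -3*5/3 = -5)
g(-18, -11)*(-399 - 199) = -5*(-399 - 199) = -5*(-598) = 2990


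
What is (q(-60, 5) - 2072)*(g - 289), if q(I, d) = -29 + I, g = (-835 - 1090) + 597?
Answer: 3494337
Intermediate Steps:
g = -1328 (g = -1925 + 597 = -1328)
(q(-60, 5) - 2072)*(g - 289) = ((-29 - 60) - 2072)*(-1328 - 289) = (-89 - 2072)*(-1617) = -2161*(-1617) = 3494337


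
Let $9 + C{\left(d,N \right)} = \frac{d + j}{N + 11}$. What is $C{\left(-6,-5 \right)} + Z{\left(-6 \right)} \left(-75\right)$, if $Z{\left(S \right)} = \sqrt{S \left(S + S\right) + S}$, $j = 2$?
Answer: $- \frac{29}{3} - 75 \sqrt{66} \approx -618.97$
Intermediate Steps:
$C{\left(d,N \right)} = -9 + \frac{2 + d}{11 + N}$ ($C{\left(d,N \right)} = -9 + \frac{d + 2}{N + 11} = -9 + \frac{2 + d}{11 + N}$)
$Z{\left(S \right)} = \sqrt{S + 2 S^{2}}$ ($Z{\left(S \right)} = \sqrt{S 2 S + S} = \sqrt{2 S^{2} + S} = \sqrt{S + 2 S^{2}}$)
$C{\left(-6,-5 \right)} + Z{\left(-6 \right)} \left(-75\right) = \frac{-97 - 6 - -45}{11 - 5} + \sqrt{- 6 \left(1 + 2 \left(-6\right)\right)} \left(-75\right) = \frac{-97 - 6 + 45}{6} + \sqrt{- 6 \left(1 - 12\right)} \left(-75\right) = \frac{1}{6} \left(-58\right) + \sqrt{\left(-6\right) \left(-11\right)} \left(-75\right) = - \frac{29}{3} + \sqrt{66} \left(-75\right) = - \frac{29}{3} - 75 \sqrt{66}$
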